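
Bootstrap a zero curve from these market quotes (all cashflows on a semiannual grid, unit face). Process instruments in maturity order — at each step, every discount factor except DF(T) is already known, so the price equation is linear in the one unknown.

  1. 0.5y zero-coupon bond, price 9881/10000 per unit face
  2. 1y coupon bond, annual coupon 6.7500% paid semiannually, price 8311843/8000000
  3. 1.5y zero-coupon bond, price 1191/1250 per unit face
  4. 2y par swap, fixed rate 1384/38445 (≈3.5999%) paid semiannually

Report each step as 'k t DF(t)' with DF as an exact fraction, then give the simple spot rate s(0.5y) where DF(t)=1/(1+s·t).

step 1 [0.5y] zero: DF = P = 9881/10000 ≈ 0.988100
step 2 [1y] bond c/2=27/800: DF=(8311843/8000000 − 27/800·(0.988100))/(1+27/800) = 608/625 ≈ 0.972800
step 3 [1.5y] zero: DF = P = 1191/1250 ≈ 0.952800
step 4 [2y] swap r/2=692/38445: DF=(1 − 692/38445·(0.988100+0.972800+0.952800))/(1+692/38445) = 2327/2500 ≈ 0.930800

1 1/2 9881/10000
2 1 608/625
3 3/2 1191/1250
4 2 2327/2500
s(0.5y) = (1/(9881/10000) − 1)/(1/2) = 238/9881 ≈ 2.4087%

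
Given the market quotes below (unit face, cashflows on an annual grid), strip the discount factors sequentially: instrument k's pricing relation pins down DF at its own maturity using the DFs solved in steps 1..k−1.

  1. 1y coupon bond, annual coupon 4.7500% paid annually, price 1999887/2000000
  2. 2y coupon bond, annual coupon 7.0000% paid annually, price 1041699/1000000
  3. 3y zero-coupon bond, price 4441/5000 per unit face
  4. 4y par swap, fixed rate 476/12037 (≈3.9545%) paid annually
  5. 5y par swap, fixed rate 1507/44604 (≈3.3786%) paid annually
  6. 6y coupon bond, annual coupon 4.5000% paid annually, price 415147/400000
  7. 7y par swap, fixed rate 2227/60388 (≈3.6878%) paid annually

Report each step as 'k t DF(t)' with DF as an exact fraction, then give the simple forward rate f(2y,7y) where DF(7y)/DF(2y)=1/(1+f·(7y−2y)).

step 1 [1y] bond c/1=19/400: DF=(1999887/2000000 − 19/400·(0))/(1+19/400) = 4773/5000 ≈ 0.954600
step 2 [2y] bond c/1=7/100: DF=(1041699/1000000 − 7/100·(0.954600))/(1+7/100) = 9111/10000 ≈ 0.911100
step 3 [3y] zero: DF = P = 4441/5000 ≈ 0.888200
step 4 [4y] swap r/1=476/12037: DF=(1 − 476/12037·(0.954600+0.911100+0.888200))/(1+476/12037) = 2143/2500 ≈ 0.857200
step 5 [5y] swap r/1=1507/44604: DF=(1 − 1507/44604·(0.954600+0.911100+0.888200+0.857200))/(1+1507/44604) = 8493/10000 ≈ 0.849300
step 6 [6y] bond c/1=9/200: DF=(415147/400000 − 9/200·(0.954600+0.911100+0.888200+0.857200+0.849300))/(1+9/200) = 8011/10000 ≈ 0.801100
step 7 [7y] swap r/1=2227/60388: DF=(1 − 2227/60388·(0.954600+0.911100+0.888200+0.857200+0.849300+0.801100))/(1+2227/60388) = 7773/10000 ≈ 0.777300

1 1 4773/5000
2 2 9111/10000
3 3 4441/5000
4 4 2143/2500
5 5 8493/10000
6 6 8011/10000
7 7 7773/10000
f(2y,7y) = ((9111/10000)/(7773/10000) − 1)/(5) = 446/12955 ≈ 3.4427%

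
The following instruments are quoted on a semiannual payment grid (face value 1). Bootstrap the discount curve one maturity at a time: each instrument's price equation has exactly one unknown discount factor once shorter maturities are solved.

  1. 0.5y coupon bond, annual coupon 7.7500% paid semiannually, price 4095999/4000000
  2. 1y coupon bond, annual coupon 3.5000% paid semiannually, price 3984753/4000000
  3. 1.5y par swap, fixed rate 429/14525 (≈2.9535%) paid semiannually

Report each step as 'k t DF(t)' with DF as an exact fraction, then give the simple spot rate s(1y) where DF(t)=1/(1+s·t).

step 1 [0.5y] bond c/2=31/800: DF=(4095999/4000000 − 31/800·(0))/(1+31/800) = 4929/5000 ≈ 0.985800
step 2 [1y] bond c/2=7/400: DF=(3984753/4000000 − 7/400·(0.985800))/(1+7/400) = 9621/10000 ≈ 0.962100
step 3 [1.5y] swap r/2=429/29050: DF=(1 − 429/29050·(0.985800+0.962100))/(1+429/29050) = 9571/10000 ≈ 0.957100

1 1/2 4929/5000
2 1 9621/10000
3 3/2 9571/10000
s(1y) = (1/(9621/10000) − 1)/(1) = 379/9621 ≈ 3.9393%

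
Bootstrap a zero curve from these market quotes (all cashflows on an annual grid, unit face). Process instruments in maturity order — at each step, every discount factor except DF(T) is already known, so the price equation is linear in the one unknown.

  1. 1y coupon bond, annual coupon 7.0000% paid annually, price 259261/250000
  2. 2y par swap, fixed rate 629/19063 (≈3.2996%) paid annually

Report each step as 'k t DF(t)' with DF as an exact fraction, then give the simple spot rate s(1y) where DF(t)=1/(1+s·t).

1 1 2423/2500
2 2 9371/10000
s(1y) = (1/(2423/2500) − 1)/(1) = 77/2423 ≈ 3.1779%

step 1 [1y] bond c/1=7/100: DF=(259261/250000 − 7/100·(0))/(1+7/100) = 2423/2500 ≈ 0.969200
step 2 [2y] swap r/1=629/19063: DF=(1 − 629/19063·(0.969200))/(1+629/19063) = 9371/10000 ≈ 0.937100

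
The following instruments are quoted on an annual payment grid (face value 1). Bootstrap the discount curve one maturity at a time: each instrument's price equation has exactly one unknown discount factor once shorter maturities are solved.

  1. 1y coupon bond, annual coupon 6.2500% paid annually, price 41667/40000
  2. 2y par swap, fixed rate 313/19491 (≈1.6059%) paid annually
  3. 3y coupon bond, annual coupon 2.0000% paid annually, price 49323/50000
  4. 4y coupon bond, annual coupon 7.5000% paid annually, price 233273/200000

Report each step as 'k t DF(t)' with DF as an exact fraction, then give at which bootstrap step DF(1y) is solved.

1 1 2451/2500
2 2 9687/10000
3 3 9289/10000
4 4 4421/5000
DF(1y) is solved at step 1

step 1 [1y] bond c/1=1/16: DF=(41667/40000 − 1/16·(0))/(1+1/16) = 2451/2500 ≈ 0.980400
step 2 [2y] swap r/1=313/19491: DF=(1 − 313/19491·(0.980400))/(1+313/19491) = 9687/10000 ≈ 0.968700
step 3 [3y] bond c/1=1/50: DF=(49323/50000 − 1/50·(0.980400+0.968700))/(1+1/50) = 9289/10000 ≈ 0.928900
step 4 [4y] bond c/1=3/40: DF=(233273/200000 − 3/40·(0.980400+0.968700+0.928900))/(1+3/40) = 4421/5000 ≈ 0.884200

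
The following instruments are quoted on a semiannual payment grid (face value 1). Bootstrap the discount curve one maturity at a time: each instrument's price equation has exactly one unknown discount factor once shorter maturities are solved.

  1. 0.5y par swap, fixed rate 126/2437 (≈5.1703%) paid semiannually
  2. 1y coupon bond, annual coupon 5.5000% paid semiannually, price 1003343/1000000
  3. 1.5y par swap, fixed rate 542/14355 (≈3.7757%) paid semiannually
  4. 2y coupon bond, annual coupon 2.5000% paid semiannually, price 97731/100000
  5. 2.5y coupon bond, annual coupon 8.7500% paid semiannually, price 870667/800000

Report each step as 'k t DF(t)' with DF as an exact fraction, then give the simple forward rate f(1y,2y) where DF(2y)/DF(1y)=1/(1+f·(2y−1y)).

step 1 [0.5y] swap r/2=63/2437: DF=(1 − 63/2437·(0))/(1+63/2437) = 2437/2500 ≈ 0.974800
step 2 [1y] bond c/2=11/400: DF=(1003343/1000000 − 11/400·(0.974800))/(1+11/400) = 594/625 ≈ 0.950400
step 3 [1.5y] swap r/2=271/14355: DF=(1 − 271/14355·(0.974800+0.950400))/(1+271/14355) = 4729/5000 ≈ 0.945800
step 4 [2y] bond c/2=1/80: DF=(97731/100000 − 1/80·(0.974800+0.950400+0.945800))/(1+1/80) = 4649/5000 ≈ 0.929800
step 5 [2.5y] bond c/2=7/160: DF=(870667/800000 − 7/160·(0.974800+0.950400+0.945800+0.929800))/(1+7/160) = 4417/5000 ≈ 0.883400

1 1/2 2437/2500
2 1 594/625
3 3/2 4729/5000
4 2 4649/5000
5 5/2 4417/5000
f(1y,2y) = ((594/625)/(4649/5000) − 1)/(1) = 103/4649 ≈ 2.2155%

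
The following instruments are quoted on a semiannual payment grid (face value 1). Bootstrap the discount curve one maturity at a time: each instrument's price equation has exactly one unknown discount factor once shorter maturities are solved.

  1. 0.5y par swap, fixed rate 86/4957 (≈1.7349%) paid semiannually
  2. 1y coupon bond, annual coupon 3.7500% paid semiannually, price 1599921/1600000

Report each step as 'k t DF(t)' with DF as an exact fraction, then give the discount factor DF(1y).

1 1/2 4957/5000
2 1 9633/10000
DF(1y) = 9633/10000 ≈ 0.963300

step 1 [0.5y] swap r/2=43/4957: DF=(1 − 43/4957·(0))/(1+43/4957) = 4957/5000 ≈ 0.991400
step 2 [1y] bond c/2=3/160: DF=(1599921/1600000 − 3/160·(0.991400))/(1+3/160) = 9633/10000 ≈ 0.963300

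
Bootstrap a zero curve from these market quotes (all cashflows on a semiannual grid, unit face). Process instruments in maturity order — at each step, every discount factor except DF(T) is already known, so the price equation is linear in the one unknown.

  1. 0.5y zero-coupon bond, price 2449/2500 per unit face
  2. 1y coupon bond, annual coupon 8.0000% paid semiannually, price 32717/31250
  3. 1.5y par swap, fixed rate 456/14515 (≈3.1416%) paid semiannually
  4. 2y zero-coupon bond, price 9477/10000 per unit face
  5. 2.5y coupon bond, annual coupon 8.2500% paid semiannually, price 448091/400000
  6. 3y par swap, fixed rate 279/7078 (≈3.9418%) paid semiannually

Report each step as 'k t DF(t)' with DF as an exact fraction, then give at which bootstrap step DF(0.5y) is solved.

1 1/2 2449/2500
2 1 969/1000
3 3/2 1193/1250
4 2 9477/10000
5 5/2 9233/10000
6 3 2221/2500
DF(0.5y) is solved at step 1

step 1 [0.5y] zero: DF = P = 2449/2500 ≈ 0.979600
step 2 [1y] bond c/2=1/25: DF=(32717/31250 − 1/25·(0.979600))/(1+1/25) = 969/1000 ≈ 0.969000
step 3 [1.5y] swap r/2=228/14515: DF=(1 − 228/14515·(0.979600+0.969000))/(1+228/14515) = 1193/1250 ≈ 0.954400
step 4 [2y] zero: DF = P = 9477/10000 ≈ 0.947700
step 5 [2.5y] bond c/2=33/800: DF=(448091/400000 − 33/800·(0.979600+0.969000+0.954400+0.947700))/(1+33/800) = 9233/10000 ≈ 0.923300
step 6 [3y] swap r/2=279/14156: DF=(1 − 279/14156·(0.979600+0.969000+0.954400+0.947700+0.923300))/(1+279/14156) = 2221/2500 ≈ 0.888400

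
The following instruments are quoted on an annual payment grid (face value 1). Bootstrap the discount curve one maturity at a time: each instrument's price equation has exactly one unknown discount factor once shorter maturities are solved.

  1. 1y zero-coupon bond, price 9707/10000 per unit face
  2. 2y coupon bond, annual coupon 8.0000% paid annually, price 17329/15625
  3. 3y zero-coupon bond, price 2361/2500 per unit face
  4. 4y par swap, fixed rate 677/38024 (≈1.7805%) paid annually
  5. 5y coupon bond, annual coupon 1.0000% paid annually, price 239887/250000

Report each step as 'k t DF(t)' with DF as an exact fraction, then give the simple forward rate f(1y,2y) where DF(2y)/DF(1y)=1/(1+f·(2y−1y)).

step 1 [1y] zero: DF = P = 9707/10000 ≈ 0.970700
step 2 [2y] bond c/1=2/25: DF=(17329/15625 − 2/25·(0.970700))/(1+2/25) = 191/200 ≈ 0.955000
step 3 [3y] zero: DF = P = 2361/2500 ≈ 0.944400
step 4 [4y] swap r/1=677/38024: DF=(1 − 677/38024·(0.970700+0.955000+0.944400))/(1+677/38024) = 9323/10000 ≈ 0.932300
step 5 [5y] bond c/1=1/100: DF=(239887/250000 − 1/100·(0.970700+0.955000+0.944400+0.932300))/(1+1/100) = 2281/2500 ≈ 0.912400

1 1 9707/10000
2 2 191/200
3 3 2361/2500
4 4 9323/10000
5 5 2281/2500
f(1y,2y) = ((9707/10000)/(191/200) − 1)/(1) = 157/9550 ≈ 1.6440%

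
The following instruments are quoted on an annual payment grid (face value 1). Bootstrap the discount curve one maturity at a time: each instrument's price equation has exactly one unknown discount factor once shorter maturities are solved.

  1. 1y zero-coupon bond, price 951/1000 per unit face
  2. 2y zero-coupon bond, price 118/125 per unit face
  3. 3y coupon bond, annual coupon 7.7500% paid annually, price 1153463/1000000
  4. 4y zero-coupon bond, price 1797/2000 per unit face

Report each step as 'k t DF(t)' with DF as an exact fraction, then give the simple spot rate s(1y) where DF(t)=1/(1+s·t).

1 1 951/1000
2 2 118/125
3 3 4671/5000
4 4 1797/2000
s(1y) = (1/(951/1000) − 1)/(1) = 49/951 ≈ 5.1525%

step 1 [1y] zero: DF = P = 951/1000 ≈ 0.951000
step 2 [2y] zero: DF = P = 118/125 ≈ 0.944000
step 3 [3y] bond c/1=31/400: DF=(1153463/1000000 − 31/400·(0.951000+0.944000))/(1+31/400) = 4671/5000 ≈ 0.934200
step 4 [4y] zero: DF = P = 1797/2000 ≈ 0.898500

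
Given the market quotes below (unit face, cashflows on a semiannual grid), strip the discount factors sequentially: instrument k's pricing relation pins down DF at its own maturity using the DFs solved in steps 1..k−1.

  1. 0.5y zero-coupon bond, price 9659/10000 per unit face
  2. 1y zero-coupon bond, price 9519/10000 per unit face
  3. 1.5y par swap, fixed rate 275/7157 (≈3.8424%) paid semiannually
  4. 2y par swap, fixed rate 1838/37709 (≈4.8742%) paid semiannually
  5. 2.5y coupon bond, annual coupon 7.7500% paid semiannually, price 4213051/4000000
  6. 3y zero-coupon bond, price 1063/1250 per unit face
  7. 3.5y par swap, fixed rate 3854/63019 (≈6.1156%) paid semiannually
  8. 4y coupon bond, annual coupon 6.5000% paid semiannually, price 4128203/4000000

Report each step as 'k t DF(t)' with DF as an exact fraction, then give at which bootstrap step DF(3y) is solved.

1 1/2 9659/10000
2 1 9519/10000
3 3/2 189/200
4 2 9081/10000
5 5/2 8733/10000
6 3 1063/1250
7 7/2 8073/10000
8 4 2003/2500
DF(3y) is solved at step 6

step 1 [0.5y] zero: DF = P = 9659/10000 ≈ 0.965900
step 2 [1y] zero: DF = P = 9519/10000 ≈ 0.951900
step 3 [1.5y] swap r/2=275/14314: DF=(1 − 275/14314·(0.965900+0.951900))/(1+275/14314) = 189/200 ≈ 0.945000
step 4 [2y] swap r/2=919/37709: DF=(1 − 919/37709·(0.965900+0.951900+0.945000))/(1+919/37709) = 9081/10000 ≈ 0.908100
step 5 [2.5y] bond c/2=31/800: DF=(4213051/4000000 − 31/800·(0.965900+0.951900+0.945000+0.908100))/(1+31/800) = 8733/10000 ≈ 0.873300
step 6 [3y] zero: DF = P = 1063/1250 ≈ 0.850400
step 7 [3.5y] swap r/2=1927/63019: DF=(1 − 1927/63019·(0.965900+0.951900+0.945000+0.908100+0.873300+0.850400))/(1+1927/63019) = 8073/10000 ≈ 0.807300
step 8 [4y] bond c/2=13/400: DF=(4128203/4000000 − 13/400·(0.965900+0.951900+0.945000+0.908100+0.873300+0.850400+0.807300))/(1+13/400) = 2003/2500 ≈ 0.801200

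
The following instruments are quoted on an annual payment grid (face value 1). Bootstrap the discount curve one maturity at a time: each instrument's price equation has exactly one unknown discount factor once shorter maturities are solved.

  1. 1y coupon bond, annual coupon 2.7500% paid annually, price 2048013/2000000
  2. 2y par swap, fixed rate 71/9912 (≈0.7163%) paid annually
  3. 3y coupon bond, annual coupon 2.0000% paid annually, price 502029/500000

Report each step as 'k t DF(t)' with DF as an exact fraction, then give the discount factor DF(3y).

1 1 4983/5000
2 2 4929/5000
3 3 1891/2000
DF(3y) = 1891/2000 ≈ 0.945500

step 1 [1y] bond c/1=11/400: DF=(2048013/2000000 − 11/400·(0))/(1+11/400) = 4983/5000 ≈ 0.996600
step 2 [2y] swap r/1=71/9912: DF=(1 − 71/9912·(0.996600))/(1+71/9912) = 4929/5000 ≈ 0.985800
step 3 [3y] bond c/1=1/50: DF=(502029/500000 − 1/50·(0.996600+0.985800))/(1+1/50) = 1891/2000 ≈ 0.945500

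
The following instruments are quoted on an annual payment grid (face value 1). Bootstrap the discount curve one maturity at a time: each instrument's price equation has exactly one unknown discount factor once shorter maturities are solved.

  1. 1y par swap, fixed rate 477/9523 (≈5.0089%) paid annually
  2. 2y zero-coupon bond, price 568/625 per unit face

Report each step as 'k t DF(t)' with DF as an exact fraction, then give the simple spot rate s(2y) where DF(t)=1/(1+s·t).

1 1 9523/10000
2 2 568/625
s(2y) = (1/(568/625) − 1)/(2) = 57/1136 ≈ 5.0176%

step 1 [1y] swap r/1=477/9523: DF=(1 − 477/9523·(0))/(1+477/9523) = 9523/10000 ≈ 0.952300
step 2 [2y] zero: DF = P = 568/625 ≈ 0.908800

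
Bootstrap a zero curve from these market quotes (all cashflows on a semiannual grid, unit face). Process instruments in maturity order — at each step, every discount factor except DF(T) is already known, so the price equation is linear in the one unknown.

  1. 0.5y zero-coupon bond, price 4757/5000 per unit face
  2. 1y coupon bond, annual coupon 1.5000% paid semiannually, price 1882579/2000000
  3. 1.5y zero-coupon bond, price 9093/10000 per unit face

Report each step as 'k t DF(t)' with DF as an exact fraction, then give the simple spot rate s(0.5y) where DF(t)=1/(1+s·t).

1 1/2 4757/5000
2 1 1159/1250
3 3/2 9093/10000
s(0.5y) = (1/(4757/5000) − 1)/(1/2) = 486/4757 ≈ 10.2165%

step 1 [0.5y] zero: DF = P = 4757/5000 ≈ 0.951400
step 2 [1y] bond c/2=3/400: DF=(1882579/2000000 − 3/400·(0.951400))/(1+3/400) = 1159/1250 ≈ 0.927200
step 3 [1.5y] zero: DF = P = 9093/10000 ≈ 0.909300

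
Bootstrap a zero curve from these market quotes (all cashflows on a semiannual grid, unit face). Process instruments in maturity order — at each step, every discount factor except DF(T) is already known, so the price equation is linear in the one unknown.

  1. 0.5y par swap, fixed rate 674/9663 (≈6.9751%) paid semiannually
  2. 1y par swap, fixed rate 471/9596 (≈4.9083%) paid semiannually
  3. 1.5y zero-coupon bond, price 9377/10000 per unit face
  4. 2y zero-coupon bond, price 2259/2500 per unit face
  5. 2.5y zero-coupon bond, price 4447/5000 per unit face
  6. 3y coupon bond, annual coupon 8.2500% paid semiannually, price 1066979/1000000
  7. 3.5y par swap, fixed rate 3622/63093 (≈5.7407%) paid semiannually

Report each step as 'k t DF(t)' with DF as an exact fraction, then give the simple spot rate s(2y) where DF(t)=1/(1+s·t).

step 1 [0.5y] swap r/2=337/9663: DF=(1 − 337/9663·(0))/(1+337/9663) = 9663/10000 ≈ 0.966300
step 2 [1y] swap r/2=471/19192: DF=(1 − 471/19192·(0.966300))/(1+471/19192) = 9529/10000 ≈ 0.952900
step 3 [1.5y] zero: DF = P = 9377/10000 ≈ 0.937700
step 4 [2y] zero: DF = P = 2259/2500 ≈ 0.903600
step 5 [2.5y] zero: DF = P = 4447/5000 ≈ 0.889400
step 6 [3y] bond c/2=33/800: DF=(1066979/1000000 − 33/800·(0.966300+0.952900+0.937700+0.903600+0.889400))/(1+33/800) = 1681/2000 ≈ 0.840500
step 7 [3.5y] swap r/2=1811/63093: DF=(1 − 1811/63093·(0.966300+0.952900+0.937700+0.903600+0.889400+0.840500))/(1+1811/63093) = 8189/10000 ≈ 0.818900

1 1/2 9663/10000
2 1 9529/10000
3 3/2 9377/10000
4 2 2259/2500
5 5/2 4447/5000
6 3 1681/2000
7 7/2 8189/10000
s(2y) = (1/(2259/2500) − 1)/(2) = 241/4518 ≈ 5.3342%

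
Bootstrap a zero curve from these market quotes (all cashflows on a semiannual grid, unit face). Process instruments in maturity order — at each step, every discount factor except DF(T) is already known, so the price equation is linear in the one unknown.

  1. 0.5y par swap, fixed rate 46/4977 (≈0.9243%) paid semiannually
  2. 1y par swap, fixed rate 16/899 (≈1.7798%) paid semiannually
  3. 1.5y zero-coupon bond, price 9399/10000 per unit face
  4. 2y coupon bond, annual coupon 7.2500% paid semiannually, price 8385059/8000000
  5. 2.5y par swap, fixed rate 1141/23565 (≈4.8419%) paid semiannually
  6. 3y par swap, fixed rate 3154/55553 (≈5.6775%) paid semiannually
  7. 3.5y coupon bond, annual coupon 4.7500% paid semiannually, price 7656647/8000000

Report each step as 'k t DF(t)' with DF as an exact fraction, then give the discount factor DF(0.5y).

1 1/2 4977/5000
2 1 614/625
3 3/2 9399/10000
4 2 4547/5000
5 5/2 8859/10000
6 3 8423/10000
7 7/2 403/500
DF(0.5y) = 4977/5000 ≈ 0.995400

step 1 [0.5y] swap r/2=23/4977: DF=(1 − 23/4977·(0))/(1+23/4977) = 4977/5000 ≈ 0.995400
step 2 [1y] swap r/2=8/899: DF=(1 − 8/899·(0.995400))/(1+8/899) = 614/625 ≈ 0.982400
step 3 [1.5y] zero: DF = P = 9399/10000 ≈ 0.939900
step 4 [2y] bond c/2=29/800: DF=(8385059/8000000 − 29/800·(0.995400+0.982400+0.939900))/(1+29/800) = 4547/5000 ≈ 0.909400
step 5 [2.5y] swap r/2=1141/47130: DF=(1 − 1141/47130·(0.995400+0.982400+0.939900+0.909400))/(1+1141/47130) = 8859/10000 ≈ 0.885900
step 6 [3y] swap r/2=1577/55553: DF=(1 − 1577/55553·(0.995400+0.982400+0.939900+0.909400+0.885900))/(1+1577/55553) = 8423/10000 ≈ 0.842300
step 7 [3.5y] bond c/2=19/800: DF=(7656647/8000000 − 19/800·(0.995400+0.982400+0.939900+0.909400+0.885900+0.842300))/(1+19/800) = 403/500 ≈ 0.806000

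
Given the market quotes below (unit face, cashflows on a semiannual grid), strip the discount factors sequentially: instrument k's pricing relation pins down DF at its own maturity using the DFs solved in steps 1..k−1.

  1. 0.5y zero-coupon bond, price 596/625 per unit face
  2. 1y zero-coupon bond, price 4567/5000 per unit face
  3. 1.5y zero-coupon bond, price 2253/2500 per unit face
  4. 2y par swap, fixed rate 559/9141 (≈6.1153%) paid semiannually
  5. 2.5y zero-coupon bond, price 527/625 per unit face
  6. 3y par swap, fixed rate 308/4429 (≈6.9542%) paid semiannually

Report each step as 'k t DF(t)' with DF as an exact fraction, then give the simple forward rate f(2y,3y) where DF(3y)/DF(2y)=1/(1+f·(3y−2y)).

step 1 [0.5y] zero: DF = P = 596/625 ≈ 0.953600
step 2 [1y] zero: DF = P = 4567/5000 ≈ 0.913400
step 3 [1.5y] zero: DF = P = 2253/2500 ≈ 0.901200
step 4 [2y] swap r/2=559/18282: DF=(1 − 559/18282·(0.953600+0.913400+0.901200))/(1+559/18282) = 4441/5000 ≈ 0.888200
step 5 [2.5y] zero: DF = P = 527/625 ≈ 0.843200
step 6 [3y] swap r/2=154/4429: DF=(1 − 154/4429·(0.953600+0.913400+0.901200+0.888200+0.843200))/(1+154/4429) = 1019/1250 ≈ 0.815200

1 1/2 596/625
2 1 4567/5000
3 3/2 2253/2500
4 2 4441/5000
5 5/2 527/625
6 3 1019/1250
f(2y,3y) = ((4441/5000)/(1019/1250) − 1)/(1) = 365/4076 ≈ 8.9549%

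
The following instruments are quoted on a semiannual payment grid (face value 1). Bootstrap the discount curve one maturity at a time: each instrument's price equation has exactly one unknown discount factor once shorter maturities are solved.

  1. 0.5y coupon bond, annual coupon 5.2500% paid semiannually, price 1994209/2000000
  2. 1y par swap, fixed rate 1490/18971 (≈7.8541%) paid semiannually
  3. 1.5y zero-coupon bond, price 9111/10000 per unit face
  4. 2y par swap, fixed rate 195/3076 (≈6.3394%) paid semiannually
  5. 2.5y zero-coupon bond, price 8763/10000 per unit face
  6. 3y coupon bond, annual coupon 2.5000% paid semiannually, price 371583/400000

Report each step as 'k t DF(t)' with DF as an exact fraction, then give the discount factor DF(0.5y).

1 1/2 2429/2500
2 1 1851/2000
3 3/2 9111/10000
4 2 883/1000
5 5/2 8763/10000
6 3 8611/10000
DF(0.5y) = 2429/2500 ≈ 0.971600

step 1 [0.5y] bond c/2=21/800: DF=(1994209/2000000 − 21/800·(0))/(1+21/800) = 2429/2500 ≈ 0.971600
step 2 [1y] swap r/2=745/18971: DF=(1 − 745/18971·(0.971600))/(1+745/18971) = 1851/2000 ≈ 0.925500
step 3 [1.5y] zero: DF = P = 9111/10000 ≈ 0.911100
step 4 [2y] swap r/2=195/6152: DF=(1 − 195/6152·(0.971600+0.925500+0.911100))/(1+195/6152) = 883/1000 ≈ 0.883000
step 5 [2.5y] zero: DF = P = 8763/10000 ≈ 0.876300
step 6 [3y] bond c/2=1/80: DF=(371583/400000 − 1/80·(0.971600+0.925500+0.911100+0.883000+0.876300))/(1+1/80) = 8611/10000 ≈ 0.861100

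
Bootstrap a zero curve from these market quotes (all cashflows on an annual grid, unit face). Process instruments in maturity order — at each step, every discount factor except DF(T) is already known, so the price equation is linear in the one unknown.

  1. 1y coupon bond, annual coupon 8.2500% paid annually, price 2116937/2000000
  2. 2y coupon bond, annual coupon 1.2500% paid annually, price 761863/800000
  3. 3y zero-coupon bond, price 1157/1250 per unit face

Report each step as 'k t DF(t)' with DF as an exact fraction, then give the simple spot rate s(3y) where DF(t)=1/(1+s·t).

1 1 4889/5000
2 2 1857/2000
3 3 1157/1250
s(3y) = (1/(1157/1250) − 1)/(3) = 31/1157 ≈ 2.6793%

step 1 [1y] bond c/1=33/400: DF=(2116937/2000000 − 33/400·(0))/(1+33/400) = 4889/5000 ≈ 0.977800
step 2 [2y] bond c/1=1/80: DF=(761863/800000 − 1/80·(0.977800))/(1+1/80) = 1857/2000 ≈ 0.928500
step 3 [3y] zero: DF = P = 1157/1250 ≈ 0.925600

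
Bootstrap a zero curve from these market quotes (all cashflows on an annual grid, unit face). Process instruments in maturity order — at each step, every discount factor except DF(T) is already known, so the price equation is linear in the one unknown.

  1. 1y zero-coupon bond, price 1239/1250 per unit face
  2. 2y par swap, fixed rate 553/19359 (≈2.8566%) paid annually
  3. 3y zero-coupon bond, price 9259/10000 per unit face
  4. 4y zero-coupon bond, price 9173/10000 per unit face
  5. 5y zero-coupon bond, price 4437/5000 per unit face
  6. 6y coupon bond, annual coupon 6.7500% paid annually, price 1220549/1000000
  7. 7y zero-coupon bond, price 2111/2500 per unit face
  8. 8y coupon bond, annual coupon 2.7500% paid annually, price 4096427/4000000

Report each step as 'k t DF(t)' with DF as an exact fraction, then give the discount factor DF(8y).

step 1 [1y] zero: DF = P = 1239/1250 ≈ 0.991200
step 2 [2y] swap r/1=553/19359: DF=(1 − 553/19359·(0.991200))/(1+553/19359) = 9447/10000 ≈ 0.944700
step 3 [3y] zero: DF = P = 9259/10000 ≈ 0.925900
step 4 [4y] zero: DF = P = 9173/10000 ≈ 0.917300
step 5 [5y] zero: DF = P = 4437/5000 ≈ 0.887400
step 6 [6y] bond c/1=27/400: DF=(1220549/1000000 − 27/400·(0.991200+0.944700+0.925900+0.917300+0.887400))/(1+27/400) = 8483/10000 ≈ 0.848300
step 7 [7y] zero: DF = P = 2111/2500 ≈ 0.844400
step 8 [8y] bond c/1=11/400: DF=(4096427/4000000 − 11/400·(0.991200+0.944700+0.925900+0.917300+0.887400+0.848300+0.844400))/(1+11/400) = 1653/2000 ≈ 0.826500

1 1 1239/1250
2 2 9447/10000
3 3 9259/10000
4 4 9173/10000
5 5 4437/5000
6 6 8483/10000
7 7 2111/2500
8 8 1653/2000
DF(8y) = 1653/2000 ≈ 0.826500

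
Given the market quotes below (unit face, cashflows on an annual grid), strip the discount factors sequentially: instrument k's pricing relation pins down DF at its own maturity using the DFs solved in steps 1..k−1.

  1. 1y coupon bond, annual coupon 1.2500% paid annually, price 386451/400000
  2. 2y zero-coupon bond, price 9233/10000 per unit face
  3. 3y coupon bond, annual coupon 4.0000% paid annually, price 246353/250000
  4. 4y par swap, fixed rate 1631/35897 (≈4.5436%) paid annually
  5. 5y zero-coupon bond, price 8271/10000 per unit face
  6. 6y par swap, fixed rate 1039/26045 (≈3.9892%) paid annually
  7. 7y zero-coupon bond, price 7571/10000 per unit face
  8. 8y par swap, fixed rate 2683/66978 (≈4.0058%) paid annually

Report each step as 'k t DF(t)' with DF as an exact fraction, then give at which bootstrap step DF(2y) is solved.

step 1 [1y] bond c/1=1/80: DF=(386451/400000 − 1/80·(0))/(1+1/80) = 4771/5000 ≈ 0.954200
step 2 [2y] zero: DF = P = 9233/10000 ≈ 0.923300
step 3 [3y] bond c/1=1/25: DF=(246353/250000 − 1/25·(0.954200+0.923300))/(1+1/25) = 8753/10000 ≈ 0.875300
step 4 [4y] swap r/1=1631/35897: DF=(1 − 1631/35897·(0.954200+0.923300+0.875300))/(1+1631/35897) = 8369/10000 ≈ 0.836900
step 5 [5y] zero: DF = P = 8271/10000 ≈ 0.827100
step 6 [6y] swap r/1=1039/26045: DF=(1 − 1039/26045·(0.954200+0.923300+0.875300+0.836900+0.827100))/(1+1039/26045) = 3961/5000 ≈ 0.792200
step 7 [7y] zero: DF = P = 7571/10000 ≈ 0.757100
step 8 [8y] swap r/1=2683/66978: DF=(1 − 2683/66978·(0.954200+0.923300+0.875300+0.836900+0.827100+0.792200+0.757100))/(1+2683/66978) = 7317/10000 ≈ 0.731700

1 1 4771/5000
2 2 9233/10000
3 3 8753/10000
4 4 8369/10000
5 5 8271/10000
6 6 3961/5000
7 7 7571/10000
8 8 7317/10000
DF(2y) is solved at step 2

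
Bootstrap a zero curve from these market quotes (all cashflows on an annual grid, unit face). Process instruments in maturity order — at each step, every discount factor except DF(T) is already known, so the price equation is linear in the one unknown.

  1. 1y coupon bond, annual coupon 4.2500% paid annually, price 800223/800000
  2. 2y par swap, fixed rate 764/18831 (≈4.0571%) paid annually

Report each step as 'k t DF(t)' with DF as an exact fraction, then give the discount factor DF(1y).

step 1 [1y] bond c/1=17/400: DF=(800223/800000 − 17/400·(0))/(1+17/400) = 1919/2000 ≈ 0.959500
step 2 [2y] swap r/1=764/18831: DF=(1 − 764/18831·(0.959500))/(1+764/18831) = 2309/2500 ≈ 0.923600

1 1 1919/2000
2 2 2309/2500
DF(1y) = 1919/2000 ≈ 0.959500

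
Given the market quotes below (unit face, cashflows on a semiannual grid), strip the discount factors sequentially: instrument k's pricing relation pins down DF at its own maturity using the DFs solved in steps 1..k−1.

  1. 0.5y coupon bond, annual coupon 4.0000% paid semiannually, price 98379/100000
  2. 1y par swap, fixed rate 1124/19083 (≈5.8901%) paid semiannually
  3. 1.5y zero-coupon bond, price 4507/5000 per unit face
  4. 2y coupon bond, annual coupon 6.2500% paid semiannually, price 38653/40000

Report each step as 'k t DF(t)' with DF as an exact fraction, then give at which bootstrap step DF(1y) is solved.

1 1/2 1929/2000
2 1 4719/5000
3 3/2 4507/5000
4 2 8519/10000
DF(1y) is solved at step 2

step 1 [0.5y] bond c/2=1/50: DF=(98379/100000 − 1/50·(0))/(1+1/50) = 1929/2000 ≈ 0.964500
step 2 [1y] swap r/2=562/19083: DF=(1 − 562/19083·(0.964500))/(1+562/19083) = 4719/5000 ≈ 0.943800
step 3 [1.5y] zero: DF = P = 4507/5000 ≈ 0.901400
step 4 [2y] bond c/2=1/32: DF=(38653/40000 − 1/32·(0.964500+0.943800+0.901400))/(1+1/32) = 8519/10000 ≈ 0.851900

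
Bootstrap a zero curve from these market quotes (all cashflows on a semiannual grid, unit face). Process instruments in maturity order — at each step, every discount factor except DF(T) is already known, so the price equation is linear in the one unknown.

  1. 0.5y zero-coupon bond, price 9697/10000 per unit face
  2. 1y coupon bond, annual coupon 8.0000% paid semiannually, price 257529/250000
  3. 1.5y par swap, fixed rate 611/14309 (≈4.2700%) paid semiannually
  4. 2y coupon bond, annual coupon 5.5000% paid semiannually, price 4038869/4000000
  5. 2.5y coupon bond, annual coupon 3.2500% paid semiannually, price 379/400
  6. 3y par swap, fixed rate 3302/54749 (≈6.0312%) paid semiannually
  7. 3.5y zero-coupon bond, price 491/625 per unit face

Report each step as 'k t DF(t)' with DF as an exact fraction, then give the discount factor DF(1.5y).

step 1 [0.5y] zero: DF = P = 9697/10000 ≈ 0.969700
step 2 [1y] bond c/2=1/25: DF=(257529/250000 − 1/25·(0.969700))/(1+1/25) = 2383/2500 ≈ 0.953200
step 3 [1.5y] swap r/2=611/28618: DF=(1 − 611/28618·(0.969700+0.953200))/(1+611/28618) = 9389/10000 ≈ 0.938900
step 4 [2y] bond c/2=11/400: DF=(4038869/4000000 − 11/400·(0.969700+0.953200+0.938900))/(1+11/400) = 9061/10000 ≈ 0.906100
step 5 [2.5y] bond c/2=13/800: DF=(379/400 − 13/800·(0.969700+0.953200+0.938900+0.906100))/(1+13/800) = 8721/10000 ≈ 0.872100
step 6 [3y] swap r/2=1651/54749: DF=(1 − 1651/54749·(0.969700+0.953200+0.938900+0.906100+0.872100))/(1+1651/54749) = 8349/10000 ≈ 0.834900
step 7 [3.5y] zero: DF = P = 491/625 ≈ 0.785600

1 1/2 9697/10000
2 1 2383/2500
3 3/2 9389/10000
4 2 9061/10000
5 5/2 8721/10000
6 3 8349/10000
7 7/2 491/625
DF(1.5y) = 9389/10000 ≈ 0.938900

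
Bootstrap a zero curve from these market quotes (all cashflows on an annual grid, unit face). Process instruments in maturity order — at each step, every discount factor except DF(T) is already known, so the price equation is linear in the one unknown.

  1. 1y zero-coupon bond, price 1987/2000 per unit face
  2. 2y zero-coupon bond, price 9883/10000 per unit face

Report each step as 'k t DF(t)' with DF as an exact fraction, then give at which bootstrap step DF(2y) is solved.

1 1 1987/2000
2 2 9883/10000
DF(2y) is solved at step 2

step 1 [1y] zero: DF = P = 1987/2000 ≈ 0.993500
step 2 [2y] zero: DF = P = 9883/10000 ≈ 0.988300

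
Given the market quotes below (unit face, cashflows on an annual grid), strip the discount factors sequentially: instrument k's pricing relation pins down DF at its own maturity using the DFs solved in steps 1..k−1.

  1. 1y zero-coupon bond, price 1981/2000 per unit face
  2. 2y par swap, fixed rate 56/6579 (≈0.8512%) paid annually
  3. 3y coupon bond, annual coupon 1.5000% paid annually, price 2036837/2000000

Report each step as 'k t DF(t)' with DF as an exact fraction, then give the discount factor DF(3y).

1 1 1981/2000
2 2 1229/1250
3 3 4871/5000
DF(3y) = 4871/5000 ≈ 0.974200

step 1 [1y] zero: DF = P = 1981/2000 ≈ 0.990500
step 2 [2y] swap r/1=56/6579: DF=(1 − 56/6579·(0.990500))/(1+56/6579) = 1229/1250 ≈ 0.983200
step 3 [3y] bond c/1=3/200: DF=(2036837/2000000 − 3/200·(0.990500+0.983200))/(1+3/200) = 4871/5000 ≈ 0.974200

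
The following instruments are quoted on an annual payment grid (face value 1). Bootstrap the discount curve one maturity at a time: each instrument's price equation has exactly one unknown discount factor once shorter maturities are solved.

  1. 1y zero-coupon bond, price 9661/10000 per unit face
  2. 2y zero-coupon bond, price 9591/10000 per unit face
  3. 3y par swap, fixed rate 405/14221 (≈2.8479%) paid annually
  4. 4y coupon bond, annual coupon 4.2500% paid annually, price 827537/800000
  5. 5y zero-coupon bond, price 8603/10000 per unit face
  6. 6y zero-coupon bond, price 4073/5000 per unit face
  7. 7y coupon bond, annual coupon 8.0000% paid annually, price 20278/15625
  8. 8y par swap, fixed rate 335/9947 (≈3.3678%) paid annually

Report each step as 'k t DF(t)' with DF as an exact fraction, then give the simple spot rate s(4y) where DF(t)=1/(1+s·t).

1 1 9661/10000
2 2 9591/10000
3 3 919/1000
4 4 8763/10000
5 5 8603/10000
6 6 4073/5000
7 7 401/500
8 8 1531/2000
s(4y) = (1/(8763/10000) − 1)/(4) = 1237/35052 ≈ 3.5290%

step 1 [1y] zero: DF = P = 9661/10000 ≈ 0.966100
step 2 [2y] zero: DF = P = 9591/10000 ≈ 0.959100
step 3 [3y] swap r/1=405/14221: DF=(1 − 405/14221·(0.966100+0.959100))/(1+405/14221) = 919/1000 ≈ 0.919000
step 4 [4y] bond c/1=17/400: DF=(827537/800000 − 17/400·(0.966100+0.959100+0.919000))/(1+17/400) = 8763/10000 ≈ 0.876300
step 5 [5y] zero: DF = P = 8603/10000 ≈ 0.860300
step 6 [6y] zero: DF = P = 4073/5000 ≈ 0.814600
step 7 [7y] bond c/1=2/25: DF=(20278/15625 − 2/25·(0.966100+0.959100+0.919000+0.876300+0.860300+0.814600))/(1+2/25) = 401/500 ≈ 0.802000
step 8 [8y] swap r/1=335/9947: DF=(1 − 335/9947·(0.966100+0.959100+0.919000+0.876300+0.860300+0.814600+0.802000))/(1+335/9947) = 1531/2000 ≈ 0.765500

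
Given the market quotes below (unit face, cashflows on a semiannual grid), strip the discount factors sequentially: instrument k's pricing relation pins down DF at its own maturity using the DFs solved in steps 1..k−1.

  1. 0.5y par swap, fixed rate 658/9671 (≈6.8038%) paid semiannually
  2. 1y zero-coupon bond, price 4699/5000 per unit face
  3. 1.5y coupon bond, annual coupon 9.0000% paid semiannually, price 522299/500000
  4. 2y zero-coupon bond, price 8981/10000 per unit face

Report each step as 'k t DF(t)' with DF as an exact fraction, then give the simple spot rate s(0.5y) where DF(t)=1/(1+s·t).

1 1/2 9671/10000
2 1 4699/5000
3 3/2 367/400
4 2 8981/10000
s(0.5y) = (1/(9671/10000) − 1)/(1/2) = 658/9671 ≈ 6.8038%

step 1 [0.5y] swap r/2=329/9671: DF=(1 − 329/9671·(0))/(1+329/9671) = 9671/10000 ≈ 0.967100
step 2 [1y] zero: DF = P = 4699/5000 ≈ 0.939800
step 3 [1.5y] bond c/2=9/200: DF=(522299/500000 − 9/200·(0.967100+0.939800))/(1+9/200) = 367/400 ≈ 0.917500
step 4 [2y] zero: DF = P = 8981/10000 ≈ 0.898100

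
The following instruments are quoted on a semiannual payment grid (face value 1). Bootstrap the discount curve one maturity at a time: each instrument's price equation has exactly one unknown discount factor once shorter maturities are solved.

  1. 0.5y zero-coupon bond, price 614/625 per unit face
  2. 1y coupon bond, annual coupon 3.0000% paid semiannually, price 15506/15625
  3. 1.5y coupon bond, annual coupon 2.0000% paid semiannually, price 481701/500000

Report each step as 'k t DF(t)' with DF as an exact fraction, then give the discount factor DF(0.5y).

step 1 [0.5y] zero: DF = P = 614/625 ≈ 0.982400
step 2 [1y] bond c/2=3/200: DF=(15506/15625 − 3/200·(0.982400))/(1+3/200) = 602/625 ≈ 0.963200
step 3 [1.5y] bond c/2=1/100: DF=(481701/500000 − 1/100·(0.982400+0.963200))/(1+1/100) = 4673/5000 ≈ 0.934600

1 1/2 614/625
2 1 602/625
3 3/2 4673/5000
DF(0.5y) = 614/625 ≈ 0.982400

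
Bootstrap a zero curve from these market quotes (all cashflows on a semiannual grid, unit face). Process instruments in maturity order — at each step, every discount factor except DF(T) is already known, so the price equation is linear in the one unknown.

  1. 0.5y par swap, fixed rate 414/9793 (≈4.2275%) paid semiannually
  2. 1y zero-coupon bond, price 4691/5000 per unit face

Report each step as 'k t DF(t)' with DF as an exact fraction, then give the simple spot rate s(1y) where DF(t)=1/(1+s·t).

1 1/2 9793/10000
2 1 4691/5000
s(1y) = (1/(4691/5000) − 1)/(1) = 309/4691 ≈ 6.5871%

step 1 [0.5y] swap r/2=207/9793: DF=(1 − 207/9793·(0))/(1+207/9793) = 9793/10000 ≈ 0.979300
step 2 [1y] zero: DF = P = 4691/5000 ≈ 0.938200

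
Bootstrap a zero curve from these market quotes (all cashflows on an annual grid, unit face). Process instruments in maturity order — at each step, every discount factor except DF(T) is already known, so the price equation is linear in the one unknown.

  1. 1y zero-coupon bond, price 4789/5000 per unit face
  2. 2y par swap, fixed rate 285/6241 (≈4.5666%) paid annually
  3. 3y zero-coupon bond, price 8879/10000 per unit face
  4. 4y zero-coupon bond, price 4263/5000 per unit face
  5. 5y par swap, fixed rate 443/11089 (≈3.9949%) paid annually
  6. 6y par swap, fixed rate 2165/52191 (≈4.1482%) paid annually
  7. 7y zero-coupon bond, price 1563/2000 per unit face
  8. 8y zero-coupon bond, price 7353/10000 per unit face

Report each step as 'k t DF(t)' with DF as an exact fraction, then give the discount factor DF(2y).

1 1 4789/5000
2 2 1829/2000
3 3 8879/10000
4 4 4263/5000
5 5 2057/2500
6 6 1567/2000
7 7 1563/2000
8 8 7353/10000
DF(2y) = 1829/2000 ≈ 0.914500

step 1 [1y] zero: DF = P = 4789/5000 ≈ 0.957800
step 2 [2y] swap r/1=285/6241: DF=(1 − 285/6241·(0.957800))/(1+285/6241) = 1829/2000 ≈ 0.914500
step 3 [3y] zero: DF = P = 8879/10000 ≈ 0.887900
step 4 [4y] zero: DF = P = 4263/5000 ≈ 0.852600
step 5 [5y] swap r/1=443/11089: DF=(1 − 443/11089·(0.957800+0.914500+0.887900+0.852600))/(1+443/11089) = 2057/2500 ≈ 0.822800
step 6 [6y] swap r/1=2165/52191: DF=(1 − 2165/52191·(0.957800+0.914500+0.887900+0.852600+0.822800))/(1+2165/52191) = 1567/2000 ≈ 0.783500
step 7 [7y] zero: DF = P = 1563/2000 ≈ 0.781500
step 8 [8y] zero: DF = P = 7353/10000 ≈ 0.735300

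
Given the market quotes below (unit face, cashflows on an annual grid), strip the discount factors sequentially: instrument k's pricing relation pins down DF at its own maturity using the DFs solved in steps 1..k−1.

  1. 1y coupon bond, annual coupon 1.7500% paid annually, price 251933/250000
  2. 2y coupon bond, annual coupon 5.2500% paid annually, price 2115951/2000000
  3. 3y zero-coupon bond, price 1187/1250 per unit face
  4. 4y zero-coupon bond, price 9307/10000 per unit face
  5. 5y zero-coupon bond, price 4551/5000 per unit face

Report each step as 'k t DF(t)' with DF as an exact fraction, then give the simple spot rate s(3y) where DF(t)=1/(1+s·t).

step 1 [1y] bond c/1=7/400: DF=(251933/250000 − 7/400·(0))/(1+7/400) = 619/625 ≈ 0.990400
step 2 [2y] bond c/1=21/400: DF=(2115951/2000000 − 21/400·(0.990400))/(1+21/400) = 4779/5000 ≈ 0.955800
step 3 [3y] zero: DF = P = 1187/1250 ≈ 0.949600
step 4 [4y] zero: DF = P = 9307/10000 ≈ 0.930700
step 5 [5y] zero: DF = P = 4551/5000 ≈ 0.910200

1 1 619/625
2 2 4779/5000
3 3 1187/1250
4 4 9307/10000
5 5 4551/5000
s(3y) = (1/(1187/1250) − 1)/(3) = 21/1187 ≈ 1.7692%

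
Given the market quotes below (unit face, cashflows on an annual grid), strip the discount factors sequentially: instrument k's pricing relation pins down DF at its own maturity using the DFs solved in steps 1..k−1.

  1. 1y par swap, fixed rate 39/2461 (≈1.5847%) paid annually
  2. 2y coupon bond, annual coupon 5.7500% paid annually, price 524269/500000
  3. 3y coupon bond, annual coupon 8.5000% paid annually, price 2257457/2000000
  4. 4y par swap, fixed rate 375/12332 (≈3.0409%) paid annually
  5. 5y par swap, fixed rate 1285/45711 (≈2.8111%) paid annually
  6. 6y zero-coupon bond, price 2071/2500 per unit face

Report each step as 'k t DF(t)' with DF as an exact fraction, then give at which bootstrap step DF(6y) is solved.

1 1 2461/2500
2 2 469/500
3 3 8897/10000
4 4 71/80
5 5 1743/2000
6 6 2071/2500
DF(6y) is solved at step 6

step 1 [1y] swap r/1=39/2461: DF=(1 − 39/2461·(0))/(1+39/2461) = 2461/2500 ≈ 0.984400
step 2 [2y] bond c/1=23/400: DF=(524269/500000 − 23/400·(0.984400))/(1+23/400) = 469/500 ≈ 0.938000
step 3 [3y] bond c/1=17/200: DF=(2257457/2000000 − 17/200·(0.984400+0.938000))/(1+17/200) = 8897/10000 ≈ 0.889700
step 4 [4y] swap r/1=375/12332: DF=(1 − 375/12332·(0.984400+0.938000+0.889700))/(1+375/12332) = 71/80 ≈ 0.887500
step 5 [5y] swap r/1=1285/45711: DF=(1 − 1285/45711·(0.984400+0.938000+0.889700+0.887500))/(1+1285/45711) = 1743/2000 ≈ 0.871500
step 6 [6y] zero: DF = P = 2071/2500 ≈ 0.828400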